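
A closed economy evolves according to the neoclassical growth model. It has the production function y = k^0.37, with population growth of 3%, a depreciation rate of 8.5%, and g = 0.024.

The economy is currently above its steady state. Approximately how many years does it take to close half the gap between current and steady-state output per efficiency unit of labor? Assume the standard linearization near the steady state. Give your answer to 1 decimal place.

Near the steady state the convergence rate is λ = (1 − α)(n + g + δ).
λ = (1 − 0.37) × 0.139 = 0.63 × 0.139 = 0.08757
Half-life = ln 2 / λ = 0.6931 / 0.08757 ≈ 7.91 years

about 7.9 years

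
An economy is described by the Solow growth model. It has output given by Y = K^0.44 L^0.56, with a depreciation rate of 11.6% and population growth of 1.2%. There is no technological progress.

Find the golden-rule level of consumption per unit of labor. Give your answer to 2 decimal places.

c_gold ≈ 1.48

At the golden rule, f'(k) = n + δ, so α·k^(α−1) = n + δ and k_gold = (α/(n + δ))^(1/(1−α)).
k_gold = (0.44/0.128)^(1/0.56) = 3.4375^1.7857 ≈ 9.0692
c_gold = f(k_gold) − (n + δ)·k_gold = 2.6383 − 0.128×9.0692 ≈ 1.4774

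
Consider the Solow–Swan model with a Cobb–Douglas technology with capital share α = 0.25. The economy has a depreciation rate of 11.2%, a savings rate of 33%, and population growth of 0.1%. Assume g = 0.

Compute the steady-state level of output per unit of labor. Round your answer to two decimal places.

In steady state, investment equals break-even investment: s·k^α = (n + δ)·k.
Dividing both sides by k: k^(1−α) = s / (n + δ).
k^0.75 = 0.33 / (0.001 + 0.112) = 0.33 / 0.113 = 2.9204
k* = 2.9204^(1/0.75) ≈ 4.1744
y* = (k*)^α = 4.1744^0.25 ≈ 1.4294

y* = 1.43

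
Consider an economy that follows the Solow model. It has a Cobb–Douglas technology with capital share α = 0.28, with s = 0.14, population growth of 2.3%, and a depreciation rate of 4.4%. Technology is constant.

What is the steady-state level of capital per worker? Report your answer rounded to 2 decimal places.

In steady state, investment equals break-even investment: s·k^α = (n + δ)·k.
Rearranging, k^(1−α) = s / (n + δ).
k^0.72 = 0.14 / (0.023 + 0.044) = 0.14 / 0.067 = 2.0896
k* = 2.0896^(1/0.72) ≈ 2.7831

k* = 2.78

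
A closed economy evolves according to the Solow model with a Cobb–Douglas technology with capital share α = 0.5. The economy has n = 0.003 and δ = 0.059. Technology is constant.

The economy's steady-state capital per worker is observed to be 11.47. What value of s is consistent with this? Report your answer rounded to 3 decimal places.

Steady state requires s·f(k) = (n + δ)·k, i.e. s·k^α = (n + δ)·k.
So s / (n + δ) = (k*)^(1−α) = 11.47^0.5 = 3.3867.
Therefore s = 3.3867 × (n + δ) = 3.3867 × 0.062 = 0.2100.

s ≈ 0.210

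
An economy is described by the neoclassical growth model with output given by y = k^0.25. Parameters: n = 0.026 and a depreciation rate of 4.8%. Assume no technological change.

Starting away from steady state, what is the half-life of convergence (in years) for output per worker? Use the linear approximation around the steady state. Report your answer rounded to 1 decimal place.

Near the steady state the convergence rate is λ = (1 − α)(n + δ).
λ = (1 − 0.25) × 0.074 = 0.75 × 0.074 = 0.0555
Half-life = ln 2 / λ = 0.6931 / 0.0555 ≈ 12.49 years

half-life ≈ 12.5 years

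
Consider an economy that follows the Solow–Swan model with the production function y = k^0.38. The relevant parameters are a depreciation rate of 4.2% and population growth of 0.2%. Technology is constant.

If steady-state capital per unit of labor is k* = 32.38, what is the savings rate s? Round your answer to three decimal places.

s ≈ 0.380

At the steady state, Δk = 0, so s·k^α = (n + δ)·k.
So s / (n + δ) = (k*)^(1−α) = 32.38^0.62 = 8.6372.
Therefore s = 8.6372 × (n + δ) = 8.6372 × 0.044 = 0.3800.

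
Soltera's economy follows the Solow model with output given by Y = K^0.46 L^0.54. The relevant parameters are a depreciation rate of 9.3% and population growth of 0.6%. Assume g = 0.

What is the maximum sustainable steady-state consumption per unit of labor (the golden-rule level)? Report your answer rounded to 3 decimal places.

At the golden rule, f'(k) = n + δ, so α·k^(α−1) = n + δ and k_gold = (α/(n + δ))^(1/(1−α)).
k_gold = (0.46/0.099)^(1/0.54) = 4.6465^1.8519 ≈ 17.1969
c_gold = f(k_gold) − (n + δ)·k_gold = 3.7009 − 0.099×17.1969 ≈ 1.9984

c_gold ≈ 1.998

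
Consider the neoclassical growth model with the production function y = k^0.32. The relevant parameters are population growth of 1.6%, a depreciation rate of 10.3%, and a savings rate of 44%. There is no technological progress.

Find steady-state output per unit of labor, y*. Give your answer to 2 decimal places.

At the steady state, Δk = 0, so s·k^α = (n + δ)·k.
Dividing both sides by k: k^(1−α) = s / (n + δ).
k^0.68 = 0.44 / (0.016 + 0.103) = 0.44 / 0.119 = 3.6975
k* = 3.6975^(1/0.68) ≈ 6.8416
y* = (k*)^α = 6.8416^0.32 ≈ 1.8503

y* ≈ 1.85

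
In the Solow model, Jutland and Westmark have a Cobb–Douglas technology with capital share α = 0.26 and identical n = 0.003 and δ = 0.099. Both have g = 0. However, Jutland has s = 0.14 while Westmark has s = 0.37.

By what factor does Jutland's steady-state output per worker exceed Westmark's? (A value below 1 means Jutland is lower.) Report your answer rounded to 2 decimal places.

Steady-state y* = [s/(n + δ)]^(α/(1−α)), so the ratio is [ (s_J/(n + δ)_J) / (s_W/(n + δ)_W) ]^0.3514.
s_J/(n + δ)_J = 0.14/0.102 = 1.3725; s_W/(n + δ)_W = 0.37/0.102 = 3.6275.
Ratio = (1.3725/3.6275)^0.3514 = 0.3784^0.3514 ≈ 0.7107

ratio ≈ 0.71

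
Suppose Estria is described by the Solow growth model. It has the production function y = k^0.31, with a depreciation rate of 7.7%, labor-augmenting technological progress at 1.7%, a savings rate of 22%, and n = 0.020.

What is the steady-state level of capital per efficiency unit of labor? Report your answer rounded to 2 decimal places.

k* ≈ 2.59

Steady state requires s·f(k) = (n + g + δ)·k, i.e. s·k^α = (n + g + δ)·k.
Dividing both sides by k: k^(1−α) = s / (n + g + δ).
k^0.69 = 0.22 / (0.020 + 0.017 + 0.077) = 0.22 / 0.114 = 1.9298
k* = 1.9298^(1/0.69) ≈ 2.5929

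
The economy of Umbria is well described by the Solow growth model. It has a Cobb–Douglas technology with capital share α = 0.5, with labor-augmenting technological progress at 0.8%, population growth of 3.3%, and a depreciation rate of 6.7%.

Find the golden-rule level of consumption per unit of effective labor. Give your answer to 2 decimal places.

At the golden rule, f'(k) = n + g + δ, so α·k^(α−1) = n + g + δ and k_gold = (α/(n + g + δ))^(1/(1−α)).
k_gold = (0.5/0.108)^(1/0.5) = 4.6296^2 ≈ 21.4332
c_gold = f(k_gold) − (n + g + δ)·k_gold = 4.6296 − 0.108×21.4332 ≈ 2.3148

c_gold ≈ 2.31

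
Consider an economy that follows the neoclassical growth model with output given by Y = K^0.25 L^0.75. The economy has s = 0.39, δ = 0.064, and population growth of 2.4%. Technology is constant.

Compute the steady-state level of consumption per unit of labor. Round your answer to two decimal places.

At the steady state, Δk = 0, so s·k^α = (n + δ)·k.
Rearranging, k^(1−α) = s / (n + δ).
k^0.75 = 0.39 / (0.024 + 0.064) = 0.39 / 0.088 = 4.4318
k* = 4.4318^(1/0.75) ≈ 7.2796
y* = (k*)^α = 7.2796^0.25 ≈ 1.6426
c* = (1 − s)·y* = (1 − 0.39) × 1.6426 ≈ 1.0020

c* ≈ 1.00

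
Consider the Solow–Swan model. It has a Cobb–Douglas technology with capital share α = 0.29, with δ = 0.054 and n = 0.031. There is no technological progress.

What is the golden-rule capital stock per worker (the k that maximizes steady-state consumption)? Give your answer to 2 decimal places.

k_gold ≈ 5.63

The golden rule sets f'(k) = n + δ, i.e. α·k^(α−1) = n + δ.
So k^(1−α) = α / (n + δ) = 0.29 / 0.085 = 3.4118.
k_gold = 3.4118^(1/0.71) ≈ 5.6322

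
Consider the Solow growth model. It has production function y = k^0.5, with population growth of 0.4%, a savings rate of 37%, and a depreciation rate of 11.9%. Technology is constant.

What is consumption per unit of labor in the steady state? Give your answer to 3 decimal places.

c* = 1.895

In steady state, investment equals break-even investment: s·k^α = (n + δ)·k.
Dividing both sides by k: k^(1−α) = s / (n + δ).
k^0.5 = 0.37 / (0.004 + 0.119) = 0.37 / 0.123 = 3.0081
k* = 3.0081^(1/0.5) ≈ 9.0487
y* = (k*)^α = 9.0487^0.5 ≈ 3.0081
c* = (1 − s)·y* = (1 − 0.37) × 3.0081 ≈ 1.8951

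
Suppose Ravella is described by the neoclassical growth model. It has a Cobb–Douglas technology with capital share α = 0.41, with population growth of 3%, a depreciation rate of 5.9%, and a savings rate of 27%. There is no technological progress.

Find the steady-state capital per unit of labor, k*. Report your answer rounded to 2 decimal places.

At the steady state, Δk = 0, so s·k^α = (n + δ)·k.
Rearranging, k^(1−α) = s / (n + δ).
k^0.59 = 0.27 / (0.030 + 0.059) = 0.27 / 0.089 = 3.0337
k* = 3.0337^(1/0.59) ≈ 6.5600

k* ≈ 6.56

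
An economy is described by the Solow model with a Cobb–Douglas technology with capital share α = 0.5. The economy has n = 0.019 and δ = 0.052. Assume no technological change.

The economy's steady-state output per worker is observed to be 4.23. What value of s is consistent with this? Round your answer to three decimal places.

At the steady state, Δk = 0, so s·k^α = (n + δ)·k.
Since y* = [s/(n + δ)]^(α/(1−α)), we have s/(n + δ) = (y*)^((1−α)/α) = 4.23^1 = 4.2300.
Therefore s = 4.2300 × (n + δ) = 4.2300 × 0.071 = 0.3003.

s ≈ 0.300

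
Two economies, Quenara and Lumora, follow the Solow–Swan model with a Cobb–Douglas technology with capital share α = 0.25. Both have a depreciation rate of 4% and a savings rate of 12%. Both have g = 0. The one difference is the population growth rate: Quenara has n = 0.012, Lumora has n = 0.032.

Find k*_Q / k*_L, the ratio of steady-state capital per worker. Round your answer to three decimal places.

Steady-state k* = [s/(n + δ)]^(1/(1−α)), so the ratio is [ (s_Q/(n + δ)_Q) / (s_L/(n + δ)_L) ]^1.3333.
s_Q/(n + δ)_Q = 0.12/0.052 = 2.3077; s_L/(n + δ)_L = 0.12/0.072 = 1.6667.
Ratio = (2.3077/1.6667)^1.3333 = 1.3846^1.3333 ≈ 1.5432

ratio ≈ 1.543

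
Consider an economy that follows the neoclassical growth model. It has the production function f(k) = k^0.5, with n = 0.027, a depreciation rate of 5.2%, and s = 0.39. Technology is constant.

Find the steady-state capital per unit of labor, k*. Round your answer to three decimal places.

Steady state requires s·f(k) = (n + δ)·k, i.e. s·k^α = (n + δ)·k.
Dividing both sides by k: k^(1−α) = s / (n + δ).
k^0.5 = 0.39 / (0.027 + 0.052) = 0.39 / 0.079 = 4.9367
k* = 4.9367^(1/0.5) ≈ 24.3710

k* = 24.371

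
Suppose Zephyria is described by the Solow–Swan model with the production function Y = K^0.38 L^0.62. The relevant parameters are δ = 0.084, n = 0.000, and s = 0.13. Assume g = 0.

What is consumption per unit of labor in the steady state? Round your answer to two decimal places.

c* = 1.14

Steady state requires s·f(k) = (n + δ)·k, i.e. s·k^α = (n + δ)·k.
Rearranging, k^(1−α) = s / (n + δ).
k^0.62 = 0.13 / (0.000 + 0.084) = 0.13 / 0.084 = 1.5476
k* = 1.5476^(1/0.62) ≈ 2.0226
y* = (k*)^α = 2.0226^0.38 ≈ 1.3069
c* = (1 − s)·y* = (1 − 0.13) × 1.3069 ≈ 1.1370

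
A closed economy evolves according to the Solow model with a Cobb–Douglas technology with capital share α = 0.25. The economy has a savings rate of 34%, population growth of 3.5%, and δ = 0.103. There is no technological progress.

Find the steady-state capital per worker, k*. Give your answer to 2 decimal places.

k* = 3.33

In steady state, investment equals break-even investment: s·k^α = (n + δ)·k.
Dividing both sides by k: k^(1−α) = s / (n + δ).
k^0.75 = 0.34 / (0.035 + 0.103) = 0.34 / 0.138 = 2.4638
k* = 2.4638^(1/0.75) ≈ 3.3277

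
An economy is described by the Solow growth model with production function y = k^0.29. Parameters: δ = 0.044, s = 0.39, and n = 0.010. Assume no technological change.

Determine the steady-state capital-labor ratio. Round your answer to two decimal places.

Steady state requires s·f(k) = (n + δ)·k, i.e. s·k^α = (n + δ)·k.
Dividing both sides by k: k^(1−α) = s / (n + δ).
k^0.71 = 0.39 / (0.010 + 0.044) = 0.39 / 0.054 = 7.2222
k* = 7.2222^(1/0.71) ≈ 16.1955

k* ≈ 16.20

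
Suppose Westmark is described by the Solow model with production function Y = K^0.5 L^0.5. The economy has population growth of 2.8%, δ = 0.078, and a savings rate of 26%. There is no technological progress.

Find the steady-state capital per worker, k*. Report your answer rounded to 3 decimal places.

Steady state requires s·f(k) = (n + δ)·k, i.e. s·k^α = (n + δ)·k.
Dividing both sides by k: k^(1−α) = s / (n + δ).
k^0.5 = 0.26 / (0.028 + 0.078) = 0.26 / 0.106 = 2.4528
k* = 2.4528^(1/0.5) ≈ 6.0162

k* = 6.016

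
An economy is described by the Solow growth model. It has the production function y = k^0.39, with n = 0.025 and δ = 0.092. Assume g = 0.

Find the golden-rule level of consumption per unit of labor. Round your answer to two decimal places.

At the golden rule, f'(k) = n + δ, so α·k^(α−1) = n + δ and k_gold = (α/(n + δ))^(1/(1−α)).
k_gold = (0.39/0.117)^(1/0.61) = 3.3333^1.6393 ≈ 7.1969
c_gold = f(k_gold) − (n + δ)·k_gold = 2.1592 − 0.117×7.1969 ≈ 1.3172

c_gold ≈ 1.32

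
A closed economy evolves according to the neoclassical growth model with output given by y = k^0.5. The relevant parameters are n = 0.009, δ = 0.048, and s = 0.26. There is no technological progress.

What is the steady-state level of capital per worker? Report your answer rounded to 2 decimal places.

Steady state requires s·f(k) = (n + δ)·k, i.e. s·k^α = (n + δ)·k.
Rearranging, k^(1−α) = s / (n + δ).
k^0.5 = 0.26 / (0.009 + 0.048) = 0.26 / 0.057 = 4.5614
k* = 4.5614^(1/0.5) ≈ 20.8064

k* ≈ 20.81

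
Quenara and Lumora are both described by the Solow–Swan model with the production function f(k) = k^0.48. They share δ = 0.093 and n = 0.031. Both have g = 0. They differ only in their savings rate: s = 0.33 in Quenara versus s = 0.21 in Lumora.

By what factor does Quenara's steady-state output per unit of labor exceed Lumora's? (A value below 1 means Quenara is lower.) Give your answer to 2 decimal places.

ratio ≈ 1.52

Steady-state y* = [s/(n + δ)]^(α/(1−α)), so the ratio is [ (s_Q/(n + δ)_Q) / (s_L/(n + δ)_L) ]^0.9231.
s_Q/(n + δ)_Q = 0.33/0.124 = 2.6613; s_L/(n + δ)_L = 0.21/0.124 = 1.6935.
Ratio = (2.6613/1.6935)^0.9231 = 1.5715^0.9231 ≈ 1.5178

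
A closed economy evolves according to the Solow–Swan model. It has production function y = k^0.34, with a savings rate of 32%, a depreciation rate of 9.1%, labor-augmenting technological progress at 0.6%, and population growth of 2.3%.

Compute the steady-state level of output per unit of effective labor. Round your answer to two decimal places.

y* = 1.66

In steady state, investment equals break-even investment: s·k^α = (n + g + δ)·k.
Rearranging, k^(1−α) = s / (n + g + δ).
k^0.66 = 0.32 / (0.023 + 0.006 + 0.091) = 0.32 / 0.120 = 2.6667
k* = 2.6667^(1/0.66) ≈ 4.4199
y* = (k*)^α = 4.4199^0.34 ≈ 1.6574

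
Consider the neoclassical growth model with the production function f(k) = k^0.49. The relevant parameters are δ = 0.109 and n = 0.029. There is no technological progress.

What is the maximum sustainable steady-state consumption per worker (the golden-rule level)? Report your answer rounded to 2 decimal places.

At the golden rule, f'(k) = n + δ, so α·k^(α−1) = n + δ and k_gold = (α/(n + δ))^(1/(1−α)).
k_gold = (0.49/0.138)^(1/0.51) = 3.5507^1.9608 ≈ 11.9965
c_gold = f(k_gold) − (n + δ)·k_gold = 3.3786 − 0.138×11.9965 ≈ 1.7231

c_gold ≈ 1.72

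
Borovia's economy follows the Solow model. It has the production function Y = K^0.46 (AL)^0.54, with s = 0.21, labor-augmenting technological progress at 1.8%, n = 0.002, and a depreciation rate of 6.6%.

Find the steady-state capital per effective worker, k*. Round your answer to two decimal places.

k* ≈ 5.22

At the steady state, Δk = 0, so s·k^α = (n + g + δ)·k.
Rearranging, k^(1−α) = s / (n + g + δ).
k^0.54 = 0.21 / (0.002 + 0.018 + 0.066) = 0.21 / 0.086 = 2.4419
k* = 2.4419^(1/0.54) ≈ 5.2241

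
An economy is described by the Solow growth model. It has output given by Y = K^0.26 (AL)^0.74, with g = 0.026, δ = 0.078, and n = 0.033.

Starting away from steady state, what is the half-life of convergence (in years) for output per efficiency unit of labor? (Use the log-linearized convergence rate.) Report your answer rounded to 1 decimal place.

Near the steady state the convergence rate is λ = (1 − α)(n + g + δ).
λ = (1 − 0.26) × 0.137 = 0.74 × 0.137 = 0.10138
Half-life = ln 2 / λ = 0.6931 / 0.10138 ≈ 6.84 years

about 6.8 years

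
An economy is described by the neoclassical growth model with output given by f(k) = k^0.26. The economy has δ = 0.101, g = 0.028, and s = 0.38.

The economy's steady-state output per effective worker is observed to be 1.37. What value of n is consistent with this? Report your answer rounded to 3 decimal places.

Steady state requires s·f(k) = (n + g + δ)·k, i.e. s·k^α = (n + g + δ)·k.
Since y* = [s/(n + g + δ)]^(α/(1−α)), we have s/(n + g + δ) = (y*)^((1−α)/α) = 1.37^2.8462 = 2.4498.
Therefore n + g + δ = s / 2.4498 = 0.38 / 2.4498 = 0.1551, so n = 0.1551 − 0.129 = 0.0261.

n ≈ 0.026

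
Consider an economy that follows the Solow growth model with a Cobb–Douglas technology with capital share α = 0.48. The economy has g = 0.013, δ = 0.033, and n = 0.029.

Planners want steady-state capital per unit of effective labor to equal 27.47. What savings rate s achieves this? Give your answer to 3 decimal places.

s ≈ 0.420

In steady state, investment equals break-even investment: s·k^α = (n + g + δ)·k.
So s / (n + g + δ) = (k*)^(1−α) = 27.47^0.52 = 5.6002.
Therefore s = 5.6002 × (n + g + δ) = 5.6002 × 0.075 = 0.4200.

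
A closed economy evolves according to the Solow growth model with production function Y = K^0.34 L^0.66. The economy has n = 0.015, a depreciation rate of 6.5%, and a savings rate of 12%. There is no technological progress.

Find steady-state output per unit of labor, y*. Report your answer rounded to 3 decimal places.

y* = 1.232

Steady state requires s·f(k) = (n + δ)·k, i.e. s·k^α = (n + δ)·k.
Dividing both sides by k: k^(1−α) = s / (n + δ).
k^0.66 = 0.12 / (0.015 + 0.065) = 0.12 / 0.080 = 1.5000
k* = 1.5000^(1/0.66) ≈ 1.8484
y* = (k*)^α = 1.8484^0.34 ≈ 1.2323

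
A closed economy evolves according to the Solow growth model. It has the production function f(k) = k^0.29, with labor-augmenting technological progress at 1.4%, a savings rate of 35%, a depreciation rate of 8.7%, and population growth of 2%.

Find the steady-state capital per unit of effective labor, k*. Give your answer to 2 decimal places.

In steady state, investment equals break-even investment: s·k^α = (n + g + δ)·k.
Dividing both sides by k: k^(1−α) = s / (n + g + δ).
k^0.71 = 0.35 / (0.020 + 0.014 + 0.087) = 0.35 / 0.121 = 2.8926
k* = 2.8926^(1/0.71) ≈ 4.4638

k* = 4.46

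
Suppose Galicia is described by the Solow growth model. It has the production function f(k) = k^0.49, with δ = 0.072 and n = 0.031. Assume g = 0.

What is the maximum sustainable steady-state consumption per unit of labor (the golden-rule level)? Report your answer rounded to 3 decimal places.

At the golden rule, f'(k) = n + δ, so α·k^(α−1) = n + δ and k_gold = (α/(n + δ))^(1/(1−α)).
k_gold = (0.49/0.103)^(1/0.51) = 4.7573^1.9608 ≈ 21.2897
c_gold = f(k_gold) − (n + δ)·k_gold = 4.4751 − 0.103×21.2897 ≈ 2.2823

c_gold ≈ 2.282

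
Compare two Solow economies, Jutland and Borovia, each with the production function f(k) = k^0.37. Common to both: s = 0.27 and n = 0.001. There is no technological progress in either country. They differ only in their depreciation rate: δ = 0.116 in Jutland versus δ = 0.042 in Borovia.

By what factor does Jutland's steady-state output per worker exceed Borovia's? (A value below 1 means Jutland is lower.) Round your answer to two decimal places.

ratio ≈ 0.56

Steady-state y* = [s/(n + δ)]^(α/(1−α)), so the ratio is [ (s_J/(n + δ)_J) / (s_B/(n + δ)_B) ]^0.5873.
s_J/(n + δ)_J = 0.27/0.117 = 2.3077; s_B/(n + δ)_B = 0.27/0.043 = 6.2791.
Ratio = (2.3077/6.2791)^0.5873 = 0.3675^0.5873 ≈ 0.5555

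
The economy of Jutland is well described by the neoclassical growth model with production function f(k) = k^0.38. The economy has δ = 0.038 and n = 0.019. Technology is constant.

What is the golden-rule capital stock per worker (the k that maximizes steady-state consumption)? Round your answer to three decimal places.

The golden rule sets f'(k) = n + δ, i.e. α·k^(α−1) = n + δ.
So k^(1−α) = α / (n + δ) = 0.38 / 0.057 = 6.6667.
k_gold = 6.6667^(1/0.62) ≈ 21.3250

k_gold ≈ 21.325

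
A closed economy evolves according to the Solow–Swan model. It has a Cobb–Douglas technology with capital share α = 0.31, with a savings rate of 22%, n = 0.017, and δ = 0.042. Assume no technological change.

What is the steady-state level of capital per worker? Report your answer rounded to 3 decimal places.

k* = 6.735

In steady state, investment equals break-even investment: s·k^α = (n + δ)·k.
Rearranging, k^(1−α) = s / (n + δ).
k^0.69 = 0.22 / (0.017 + 0.042) = 0.22 / 0.059 = 3.7288
k* = 3.7288^(1/0.69) ≈ 6.7354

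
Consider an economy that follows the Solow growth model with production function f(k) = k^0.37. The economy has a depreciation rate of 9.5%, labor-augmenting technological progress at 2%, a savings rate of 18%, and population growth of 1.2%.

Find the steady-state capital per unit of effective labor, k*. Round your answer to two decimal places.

At the steady state, Δk = 0, so s·k^α = (n + g + δ)·k.
Dividing both sides by k: k^(1−α) = s / (n + g + δ).
k^0.63 = 0.18 / (0.012 + 0.020 + 0.095) = 0.18 / 0.127 = 1.4173
k* = 1.4173^(1/0.63) ≈ 1.7395

k* = 1.74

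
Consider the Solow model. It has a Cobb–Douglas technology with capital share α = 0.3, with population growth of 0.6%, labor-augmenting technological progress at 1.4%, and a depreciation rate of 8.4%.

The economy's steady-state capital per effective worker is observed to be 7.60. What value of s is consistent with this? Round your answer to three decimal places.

Steady state requires s·f(k) = (n + g + δ)·k, i.e. s·k^α = (n + g + δ)·k.
So s / (n + g + δ) = (k*)^(1−α) = 7.60^0.7 = 4.1359.
Therefore s = 4.1359 × (n + g + δ) = 4.1359 × 0.104 = 0.4301.

s ≈ 0.430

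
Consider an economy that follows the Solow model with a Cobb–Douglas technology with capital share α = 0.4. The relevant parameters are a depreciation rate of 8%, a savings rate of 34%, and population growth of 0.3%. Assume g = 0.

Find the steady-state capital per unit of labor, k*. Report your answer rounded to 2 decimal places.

k* = 10.49

In steady state, investment equals break-even investment: s·k^α = (n + δ)·k.
Dividing both sides by k: k^(1−α) = s / (n + δ).
k^0.6 = 0.34 / (0.003 + 0.080) = 0.34 / 0.083 = 4.0964
k* = 4.0964^(1/0.6) ≈ 10.4875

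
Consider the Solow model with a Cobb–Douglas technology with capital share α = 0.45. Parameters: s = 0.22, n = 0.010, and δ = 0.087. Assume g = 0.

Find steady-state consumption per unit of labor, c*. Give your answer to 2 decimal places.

c* ≈ 1.52

At the steady state, Δk = 0, so s·k^α = (n + δ)·k.
Rearranging, k^(1−α) = s / (n + δ).
k^0.55 = 0.22 / (0.010 + 0.087) = 0.22 / 0.097 = 2.2680
k* = 2.2680^(1/0.55) ≈ 4.4322
y* = (k*)^α = 4.4322^0.45 ≈ 1.9542
c* = (1 − s)·y* = (1 − 0.22) × 1.9542 ≈ 1.5243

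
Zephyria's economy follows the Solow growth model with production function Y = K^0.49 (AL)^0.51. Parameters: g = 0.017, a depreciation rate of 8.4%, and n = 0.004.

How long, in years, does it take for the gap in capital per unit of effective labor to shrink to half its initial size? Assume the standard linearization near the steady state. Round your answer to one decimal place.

Near the steady state the convergence rate is λ = (1 − α)(n + g + δ).
λ = (1 − 0.49) × 0.105 = 0.51 × 0.105 = 0.05355
Half-life = ln 2 / λ = 0.6931 / 0.05355 ≈ 12.94 years

about 12.9 years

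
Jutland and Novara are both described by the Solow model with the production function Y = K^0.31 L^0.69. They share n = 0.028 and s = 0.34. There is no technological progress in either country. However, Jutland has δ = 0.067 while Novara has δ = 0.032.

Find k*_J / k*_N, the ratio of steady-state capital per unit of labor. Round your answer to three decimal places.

Steady-state k* = [s/(n + δ)]^(1/(1−α)), so the ratio is [ (s_J/(n + δ)_J) / (s_N/(n + δ)_N) ]^1.4493.
s_J/(n + δ)_J = 0.34/0.095 = 3.5789; s_N/(n + δ)_N = 0.34/0.060 = 5.6667.
Ratio = (3.5789/5.6667)^1.4493 = 0.6316^1.4493 ≈ 0.5138

k*_J / k*_N ≈ 0.514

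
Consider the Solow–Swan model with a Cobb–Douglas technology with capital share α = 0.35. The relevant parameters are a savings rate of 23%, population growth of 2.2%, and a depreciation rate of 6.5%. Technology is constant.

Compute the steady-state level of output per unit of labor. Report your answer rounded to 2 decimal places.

y* = 1.69

At the steady state, Δk = 0, so s·k^α = (n + δ)·k.
Rearranging, k^(1−α) = s / (n + δ).
k^0.65 = 0.23 / (0.022 + 0.065) = 0.23 / 0.087 = 2.6437
k* = 2.6437^(1/0.65) ≈ 4.4623
y* = (k*)^α = 4.4623^0.35 ≈ 1.6879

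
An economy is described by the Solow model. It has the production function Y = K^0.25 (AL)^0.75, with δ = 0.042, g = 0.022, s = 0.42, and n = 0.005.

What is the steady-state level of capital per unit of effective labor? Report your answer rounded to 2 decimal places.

In steady state, investment equals break-even investment: s·k^α = (n + g + δ)·k.
Dividing both sides by k: k^(1−α) = s / (n + g + δ).
k^0.75 = 0.42 / (0.005 + 0.022 + 0.042) = 0.42 / 0.069 = 6.0870
k* = 6.0870^(1/0.75) ≈ 11.1140

k* = 11.11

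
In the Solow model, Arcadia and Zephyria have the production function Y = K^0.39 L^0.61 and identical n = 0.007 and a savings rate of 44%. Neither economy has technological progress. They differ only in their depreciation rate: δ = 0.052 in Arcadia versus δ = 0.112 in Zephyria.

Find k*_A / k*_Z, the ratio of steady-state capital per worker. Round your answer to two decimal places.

Steady-state k* = [s/(n + δ)]^(1/(1−α)), so the ratio is [ (s_A/(n + δ)_A) / (s_Z/(n + δ)_Z) ]^1.6393.
s_A/(n + δ)_A = 0.44/0.059 = 7.4576; s_Z/(n + δ)_Z = 0.44/0.119 = 3.6975.
Ratio = (7.4576/3.6975)^1.6393 = 2.0169^1.6393 ≈ 3.1584

k*_A / k*_Z ≈ 3.16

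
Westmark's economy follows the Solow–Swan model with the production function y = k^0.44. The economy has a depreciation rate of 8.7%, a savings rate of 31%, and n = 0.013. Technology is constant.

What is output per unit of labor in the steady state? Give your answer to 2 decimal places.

y* = 2.43

Steady state requires s·f(k) = (n + δ)·k, i.e. s·k^α = (n + δ)·k.
Dividing both sides by k: k^(1−α) = s / (n + δ).
k^0.56 = 0.31 / (0.013 + 0.087) = 0.31 / 0.100 = 3.1000
k* = 3.1000^(1/0.56) ≈ 7.5410
y* = (k*)^α = 7.5410^0.44 ≈ 2.4326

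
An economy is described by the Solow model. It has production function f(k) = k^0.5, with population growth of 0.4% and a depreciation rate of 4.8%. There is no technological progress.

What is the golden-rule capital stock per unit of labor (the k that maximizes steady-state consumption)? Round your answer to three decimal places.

k_gold ≈ 92.456

The golden rule sets f'(k) = n + δ, i.e. α·k^(α−1) = n + δ.
So k^(1−α) = α / (n + δ) = 0.5 / 0.052 = 9.6154.
k_gold = 9.6154^(1/0.5) ≈ 92.4559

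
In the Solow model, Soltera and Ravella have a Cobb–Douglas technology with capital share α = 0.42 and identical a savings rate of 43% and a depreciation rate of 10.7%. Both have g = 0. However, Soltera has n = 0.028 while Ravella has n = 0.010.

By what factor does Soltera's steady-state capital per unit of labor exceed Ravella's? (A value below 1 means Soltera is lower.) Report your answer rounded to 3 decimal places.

Steady-state k* = [s/(n + δ)]^(1/(1−α)), so the ratio is [ (s_S/(n + δ)_S) / (s_R/(n + δ)_R) ]^1.7241.
s_S/(n + δ)_S = 0.43/0.135 = 3.1852; s_R/(n + δ)_R = 0.43/0.117 = 3.6752.
Ratio = (3.1852/3.6752)^1.7241 = 0.8667^1.7241 ≈ 0.7814

k*_S / k*_R ≈ 0.781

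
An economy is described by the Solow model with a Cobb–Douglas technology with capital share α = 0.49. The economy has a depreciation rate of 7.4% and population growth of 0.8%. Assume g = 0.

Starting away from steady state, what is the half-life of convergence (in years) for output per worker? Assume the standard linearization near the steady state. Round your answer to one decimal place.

Near the steady state the convergence rate is λ = (1 − α)(n + δ).
λ = (1 − 0.49) × 0.082 = 0.51 × 0.082 = 0.04182
Half-life = ln 2 / λ = 0.6931 / 0.04182 ≈ 16.57 years

t_½ ≈ 16.6 years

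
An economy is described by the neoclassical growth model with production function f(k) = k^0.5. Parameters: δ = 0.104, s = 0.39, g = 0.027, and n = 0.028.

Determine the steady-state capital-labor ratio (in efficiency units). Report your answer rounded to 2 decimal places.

k* ≈ 6.02

In steady state, investment equals break-even investment: s·k^α = (n + g + δ)·k.
Dividing both sides by k: k^(1−α) = s / (n + g + δ).
k^0.5 = 0.39 / (0.028 + 0.027 + 0.104) = 0.39 / 0.159 = 2.4528
k* = 2.4528^(1/0.5) ≈ 6.0162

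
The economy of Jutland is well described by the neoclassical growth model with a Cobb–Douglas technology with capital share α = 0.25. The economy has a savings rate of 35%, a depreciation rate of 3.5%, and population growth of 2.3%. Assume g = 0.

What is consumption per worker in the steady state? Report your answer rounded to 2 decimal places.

In steady state, investment equals break-even investment: s·k^α = (n + δ)·k.
Rearranging, k^(1−α) = s / (n + δ).
k^0.75 = 0.35 / (0.023 + 0.035) = 0.35 / 0.058 = 6.0345
k* = 6.0345^(1/0.75) ≈ 10.9864
y* = (k*)^α = 10.9864^0.25 ≈ 1.8206
c* = (1 − s)·y* = (1 − 0.35) × 1.8206 ≈ 1.1834

c* = 1.18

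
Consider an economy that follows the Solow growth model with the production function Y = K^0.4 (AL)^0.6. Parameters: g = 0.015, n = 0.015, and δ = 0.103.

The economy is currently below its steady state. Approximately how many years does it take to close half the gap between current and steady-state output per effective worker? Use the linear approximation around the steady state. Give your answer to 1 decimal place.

t_½ ≈ 8.7 years

Near the steady state the convergence rate is λ = (1 − α)(n + g + δ).
λ = (1 − 0.4) × 0.133 = 0.6 × 0.133 = 0.0798
Half-life = ln 2 / λ = 0.6931 / 0.0798 ≈ 8.69 years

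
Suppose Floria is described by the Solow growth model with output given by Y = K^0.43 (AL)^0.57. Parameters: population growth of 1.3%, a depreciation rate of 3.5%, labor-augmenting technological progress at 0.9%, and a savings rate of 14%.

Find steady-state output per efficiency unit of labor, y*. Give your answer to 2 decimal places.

At the steady state, Δk = 0, so s·k^α = (n + g + δ)·k.
Dividing both sides by k: k^(1−α) = s / (n + g + δ).
k^0.57 = 0.14 / (0.013 + 0.009 + 0.035) = 0.14 / 0.057 = 2.4561
k* = 2.4561^(1/0.57) ≈ 4.8377
y* = (k*)^α = 4.8377^0.43 ≈ 1.9697

y* = 1.97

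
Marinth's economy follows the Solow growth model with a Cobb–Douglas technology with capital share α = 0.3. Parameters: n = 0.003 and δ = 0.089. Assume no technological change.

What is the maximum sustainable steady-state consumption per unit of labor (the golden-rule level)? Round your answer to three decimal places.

At the golden rule, f'(k) = n + δ, so α·k^(α−1) = n + δ and k_gold = (α/(n + δ))^(1/(1−α)).
k_gold = (0.3/0.092)^(1/0.7) = 3.2609^1.4286 ≈ 5.4120
c_gold = f(k_gold) − (n + δ)·k_gold = 1.6596 − 0.092×5.4120 ≈ 1.1617

c_gold ≈ 1.162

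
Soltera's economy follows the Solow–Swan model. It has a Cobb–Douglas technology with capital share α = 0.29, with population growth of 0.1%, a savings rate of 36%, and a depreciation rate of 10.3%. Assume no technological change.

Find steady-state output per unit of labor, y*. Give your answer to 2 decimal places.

y* ≈ 1.66

At the steady state, Δk = 0, so s·k^α = (n + δ)·k.
Dividing both sides by k: k^(1−α) = s / (n + δ).
k^0.71 = 0.36 / (0.001 + 0.103) = 0.36 / 0.104 = 3.4615
k* = 3.4615^(1/0.71) ≈ 5.7481
y* = (k*)^α = 5.7481^0.29 ≈ 1.6606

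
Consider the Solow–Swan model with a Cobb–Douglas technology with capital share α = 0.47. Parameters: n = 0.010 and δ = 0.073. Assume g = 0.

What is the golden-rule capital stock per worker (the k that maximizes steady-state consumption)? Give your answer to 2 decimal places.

k_gold ≈ 26.35

The golden rule sets f'(k) = n + δ, i.e. α·k^(α−1) = n + δ.
So k^(1−α) = α / (n + δ) = 0.47 / 0.083 = 5.6627.
k_gold = 5.6627^(1/0.53) ≈ 26.3511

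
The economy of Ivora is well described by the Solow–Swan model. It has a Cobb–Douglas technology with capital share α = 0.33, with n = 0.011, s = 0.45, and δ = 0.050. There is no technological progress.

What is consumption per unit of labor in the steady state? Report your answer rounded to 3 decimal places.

At the steady state, Δk = 0, so s·k^α = (n + δ)·k.
Rearranging, k^(1−α) = s / (n + δ).
k^0.67 = 0.45 / (0.011 + 0.050) = 0.45 / 0.061 = 7.3770
k* = 7.3770^(1/0.67) ≈ 19.7398
y* = (k*)^α = 19.7398^0.33 ≈ 2.6759
c* = (1 − s)·y* = (1 − 0.45) × 2.6759 ≈ 1.4717

c* = 1.472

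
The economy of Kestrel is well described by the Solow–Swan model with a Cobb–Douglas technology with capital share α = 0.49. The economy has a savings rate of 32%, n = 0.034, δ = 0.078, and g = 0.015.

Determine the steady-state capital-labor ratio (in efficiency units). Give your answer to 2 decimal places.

Steady state requires s·f(k) = (n + g + δ)·k, i.e. s·k^α = (n + g + δ)·k.
Dividing both sides by k: k^(1−α) = s / (n + g + δ).
k^0.51 = 0.32 / (0.034 + 0.015 + 0.078) = 0.32 / 0.127 = 2.5197
k* = 2.5197^(1/0.51) ≈ 6.1229

k* = 6.12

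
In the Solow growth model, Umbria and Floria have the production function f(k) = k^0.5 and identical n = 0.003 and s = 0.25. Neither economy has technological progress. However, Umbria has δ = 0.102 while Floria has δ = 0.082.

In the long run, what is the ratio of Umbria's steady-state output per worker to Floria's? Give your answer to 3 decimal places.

Steady-state y* = [s/(n + δ)]^(α/(1−α)), so the ratio is [ (s_U/(n + δ)_U) / (s_F/(n + δ)_F) ]^1.
s_U/(n + δ)_U = 0.25/0.105 = 2.3810; s_F/(n + δ)_F = 0.25/0.085 = 2.9412.
Ratio = (2.3810/2.9412)^1 = 0.8095^1 ≈ 0.8095

ratio ≈ 0.810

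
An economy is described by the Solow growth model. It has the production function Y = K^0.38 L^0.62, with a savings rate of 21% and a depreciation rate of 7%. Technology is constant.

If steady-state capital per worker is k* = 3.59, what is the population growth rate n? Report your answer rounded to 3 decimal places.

In steady state, investment equals break-even investment: s·k^α = (n + δ)·k.
So s / (n + δ) = (k*)^(1−α) = 3.59^0.62 = 2.2088.
Therefore n + δ = s / 2.2088 = 0.21 / 2.2088 = 0.0951, so n = 0.0951 − 0.070 = 0.0251.

n ≈ 0.025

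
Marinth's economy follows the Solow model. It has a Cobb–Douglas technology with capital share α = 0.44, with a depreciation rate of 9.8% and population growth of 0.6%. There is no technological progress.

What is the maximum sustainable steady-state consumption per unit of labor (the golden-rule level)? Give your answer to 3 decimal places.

c_gold ≈ 1.739

At the golden rule, f'(k) = n + δ, so α·k^(α−1) = n + δ and k_gold = (α/(n + δ))^(1/(1−α)).
k_gold = (0.44/0.104)^(1/0.56) = 4.2308^1.7857 ≈ 13.1402
c_gold = f(k_gold) − (n + δ)·k_gold = 3.1059 − 0.104×13.1402 ≈ 1.7393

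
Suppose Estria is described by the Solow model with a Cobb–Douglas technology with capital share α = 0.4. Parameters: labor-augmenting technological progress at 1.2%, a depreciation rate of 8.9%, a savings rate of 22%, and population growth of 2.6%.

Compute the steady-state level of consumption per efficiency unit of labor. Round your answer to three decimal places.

Steady state requires s·f(k) = (n + g + δ)·k, i.e. s·k^α = (n + g + δ)·k.
Dividing both sides by k: k^(1−α) = s / (n + g + δ).
k^0.6 = 0.22 / (0.026 + 0.012 + 0.089) = 0.22 / 0.127 = 1.7323
k* = 1.7323^(1/0.6) ≈ 2.4986
y* = (k*)^α = 2.4986^0.4 ≈ 1.4424
c* = (1 − s)·y* = (1 − 0.22) × 1.4424 ≈ 1.1251

c* ≈ 1.125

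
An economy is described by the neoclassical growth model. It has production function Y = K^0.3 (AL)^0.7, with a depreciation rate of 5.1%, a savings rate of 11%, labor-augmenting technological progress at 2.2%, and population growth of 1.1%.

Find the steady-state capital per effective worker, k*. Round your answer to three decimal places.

Steady state requires s·f(k) = (n + g + δ)·k, i.e. s·k^α = (n + g + δ)·k.
Dividing both sides by k: k^(1−α) = s / (n + g + δ).
k^0.7 = 0.11 / (0.011 + 0.022 + 0.051) = 0.11 / 0.084 = 1.3095
k* = 1.3095^(1/0.7) ≈ 1.4699

k* = 1.470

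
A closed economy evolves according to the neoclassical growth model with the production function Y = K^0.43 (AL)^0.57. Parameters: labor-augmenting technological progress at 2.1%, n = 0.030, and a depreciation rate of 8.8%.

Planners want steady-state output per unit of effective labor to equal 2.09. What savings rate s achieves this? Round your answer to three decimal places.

s ≈ 0.369

In steady state, investment equals break-even investment: s·k^α = (n + g + δ)·k.
Since y* = [s/(n + g + δ)]^(α/(1−α)), we have s/(n + g + δ) = (y*)^((1−α)/α) = 2.09^1.3256 = 2.6570.
Therefore s = 2.6570 × (n + g + δ) = 2.6570 × 0.139 = 0.3693.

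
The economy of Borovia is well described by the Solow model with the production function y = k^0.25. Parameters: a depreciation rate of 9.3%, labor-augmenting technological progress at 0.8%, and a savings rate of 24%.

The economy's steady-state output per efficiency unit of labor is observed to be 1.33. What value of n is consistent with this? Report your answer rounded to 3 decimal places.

Steady state requires s·f(k) = (n + g + δ)·k, i.e. s·k^α = (n + g + δ)·k.
Since y* = [s/(n + g + δ)]^(α/(1−α)), we have s/(n + g + δ) = (y*)^((1−α)/α) = 1.33^3 = 2.3526.
Therefore n + g + δ = s / 2.3526 = 0.24 / 2.3526 = 0.1020, so n = 0.1020 − 0.101 = 0.0010.

n ≈ 0.001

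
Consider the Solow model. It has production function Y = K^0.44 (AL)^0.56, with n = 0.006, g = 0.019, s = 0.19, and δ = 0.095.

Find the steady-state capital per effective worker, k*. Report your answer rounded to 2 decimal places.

k* = 2.27

Steady state requires s·f(k) = (n + g + δ)·k, i.e. s·k^α = (n + g + δ)·k.
Dividing both sides by k: k^(1−α) = s / (n + g + δ).
k^0.56 = 0.19 / (0.006 + 0.019 + 0.095) = 0.19 / 0.120 = 1.5833
k* = 1.5833^(1/0.56) ≈ 2.2718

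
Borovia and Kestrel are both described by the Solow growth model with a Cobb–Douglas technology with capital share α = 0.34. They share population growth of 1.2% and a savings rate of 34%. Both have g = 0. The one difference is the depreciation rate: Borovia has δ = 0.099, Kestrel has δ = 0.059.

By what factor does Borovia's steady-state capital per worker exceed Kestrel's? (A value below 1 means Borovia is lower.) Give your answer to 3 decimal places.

k*_B / k*_K ≈ 0.508

Steady-state k* = [s/(n + δ)]^(1/(1−α)), so the ratio is [ (s_B/(n + δ)_B) / (s_K/(n + δ)_K) ]^1.5152.
s_B/(n + δ)_B = 0.34/0.111 = 3.0631; s_K/(n + δ)_K = 0.34/0.071 = 4.7887.
Ratio = (3.0631/4.7887)^1.5152 = 0.6397^1.5152 ≈ 0.5082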